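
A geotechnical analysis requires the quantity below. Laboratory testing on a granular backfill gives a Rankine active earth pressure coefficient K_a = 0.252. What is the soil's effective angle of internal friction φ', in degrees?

K_a = tan²(45° − φ/2) ⇒ 45° − φ/2 = arctan(√0.252) = 26.66°.
φ = 2(45° − 26.66°) = 36.69°.

36.7°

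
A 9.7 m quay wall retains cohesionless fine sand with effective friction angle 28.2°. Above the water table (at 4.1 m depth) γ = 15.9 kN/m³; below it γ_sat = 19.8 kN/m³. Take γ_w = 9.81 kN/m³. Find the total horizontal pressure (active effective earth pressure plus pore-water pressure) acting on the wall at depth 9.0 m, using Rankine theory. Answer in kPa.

K_a = (1 − sin φ)/(1 + sin φ) = 0.3582.
γ' = 19.8 − 9.81 = 9.990 kN/m³.
Effective vertical stress at 9.0 m: σ'_v = 15.9×4.1 + 9.990×4.90 = 114.1 kPa.
σ'_h = K_a σ'_v = 0.3582 × 114.1 = 40.88 kPa; u = γ_w × 4.90 = 48.07 kPa.
Total σ_h = 40.88 + 48.07 = 88.95 kPa.

89.0 kPa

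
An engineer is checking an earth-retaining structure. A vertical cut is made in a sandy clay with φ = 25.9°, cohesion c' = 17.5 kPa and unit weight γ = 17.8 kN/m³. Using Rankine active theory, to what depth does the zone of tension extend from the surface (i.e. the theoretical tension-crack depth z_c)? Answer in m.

K_a = tan²(45° − 25.9°/2) = 0.3920; √K_a = 0.6261.
The active pressure is zero where K_a γ z = 2c√K_a, so z_c = 2c/(γ√K_a) = 2×17.5/(17.8×0.6261) = 3.141 m.

3.14 m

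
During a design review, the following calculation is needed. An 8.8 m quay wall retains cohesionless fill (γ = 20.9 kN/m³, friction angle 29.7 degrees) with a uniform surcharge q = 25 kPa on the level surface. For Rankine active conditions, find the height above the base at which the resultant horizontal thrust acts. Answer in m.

3.25 m

K_a = 0.3374.
Triangular part P₁ = ½K_aγH² = 273.0 at H/3 = 2.933 m; rectangular part P₂ = K_a q H = 74.22 at H/2 = 4.400 m.
ȳ = (P₁·2.933 + P₂·4.400)/(P₁+P₂) = 3.247 m.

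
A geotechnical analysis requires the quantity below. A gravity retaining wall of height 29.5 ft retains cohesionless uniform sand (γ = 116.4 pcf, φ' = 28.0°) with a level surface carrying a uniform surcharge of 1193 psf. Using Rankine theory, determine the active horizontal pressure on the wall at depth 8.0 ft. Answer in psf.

K_a = (1 − sin φ)/(1 + sin φ) = 0.3610.
σ_v = γz + q = 116.4 × 8.0 + 1193 = 2124 psf.
σ_h = K_a σ_v = 0.3610 × 2124 = 766.9 psf.

767 psf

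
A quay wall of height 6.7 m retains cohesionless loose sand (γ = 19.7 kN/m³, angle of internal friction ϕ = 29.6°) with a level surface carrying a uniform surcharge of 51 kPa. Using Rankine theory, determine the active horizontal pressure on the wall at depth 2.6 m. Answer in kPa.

34.6 kPa

K_a = (1 − sin φ)/(1 + sin φ) = 0.3387.
σ_v = γz + q = 19.7 × 2.6 + 51 = 102.2 kPa.
σ_h = K_a σ_v = 0.3387 × 102.2 = 34.63 kPa.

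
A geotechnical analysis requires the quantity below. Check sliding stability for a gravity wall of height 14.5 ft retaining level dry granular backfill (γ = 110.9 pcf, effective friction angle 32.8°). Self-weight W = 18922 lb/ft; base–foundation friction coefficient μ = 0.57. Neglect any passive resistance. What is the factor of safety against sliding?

3.11

K_a = tan²(45° − 32.8°/2) = 0.2973.
P_a = ½K_aγH² = 0.5×0.2973×110.9×14.5² = 3466 lb/ft, acting at H/3 = 4.833 ft above the base.
FS_sliding = μW / P_a = 0.57×18922 / 3466 = 3.112.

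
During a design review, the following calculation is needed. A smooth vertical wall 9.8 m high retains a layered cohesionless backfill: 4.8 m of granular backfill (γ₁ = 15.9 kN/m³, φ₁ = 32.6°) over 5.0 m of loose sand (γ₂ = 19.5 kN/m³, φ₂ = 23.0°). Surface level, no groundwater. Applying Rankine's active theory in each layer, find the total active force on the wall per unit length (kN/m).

K_a1 = tan²(45°−32.6°/2) = 0.2997; K_a2 = tan²(45°−23.0°/2) = 0.4381.
Layer 1: σ at base = K_a1 γ₁ h₁ = 22.88 kPa; P₁ = ½×22.88×4.8 = 54.90.
Layer 2: σ_v at top = γ₁h₁ = 76.32; σ_h top = K_a2×76.32 = 33.44; σ_h base = K_a2×(76.32+19.5×5.0) = 76.15.
P₂ = ½(33.44+76.15)×5.0 = 274.0. Total P_a = 54.90+274.0 = 328.9 kN/m.

329 kN/m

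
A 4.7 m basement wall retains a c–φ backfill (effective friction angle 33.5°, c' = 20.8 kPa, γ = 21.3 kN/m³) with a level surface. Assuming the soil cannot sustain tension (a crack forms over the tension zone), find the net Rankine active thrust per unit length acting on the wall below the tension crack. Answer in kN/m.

3.49 kN/m

K_a = 0.2887; √K_a = 0.5373.
Tension-crack depth z_c = 2c/(γ√K_a) = 2×20.8/(21.3×0.5373) = 3.635 m.
σ_a at base = K_a γ H − 2c√K_a = 0.2887×21.3×4.7 − 2×20.8×0.5373 = 6.550 kPa.
P_a = ½ × 6.550 × (H − z_c) = 0.5×6.550×1.065 = 3.489 kN/m.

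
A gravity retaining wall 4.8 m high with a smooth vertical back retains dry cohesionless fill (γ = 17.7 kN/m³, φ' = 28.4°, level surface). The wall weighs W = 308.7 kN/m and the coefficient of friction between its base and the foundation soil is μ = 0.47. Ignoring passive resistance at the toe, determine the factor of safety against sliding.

K_a = tan²(45° − 28.4°/2) = 0.3554.
P_a = ½K_aγH² = 0.5×0.3554×17.7×4.8² = 72.46 kN/m, acting at H/3 = 1.600 m above the base.
FS_sliding = μW / P_a = 0.47×308.7 / 72.46 = 2.002.

2.00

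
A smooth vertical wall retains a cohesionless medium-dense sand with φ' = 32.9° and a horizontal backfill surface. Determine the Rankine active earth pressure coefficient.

K_a = tan²(45° − φ/2) = tan²(28.55°) = 0.2960.

0.296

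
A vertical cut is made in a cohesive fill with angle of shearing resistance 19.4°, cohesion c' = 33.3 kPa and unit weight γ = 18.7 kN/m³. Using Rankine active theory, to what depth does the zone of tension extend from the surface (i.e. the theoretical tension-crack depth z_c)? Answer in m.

5.03 m

K_a = tan²(45° − 19.4°/2) = 0.5013; √K_a = 0.7080.
The active pressure is zero where K_a γ z = 2c√K_a, so z_c = 2c/(γ√K_a) = 2×33.3/(18.7×0.7080) = 5.030 m.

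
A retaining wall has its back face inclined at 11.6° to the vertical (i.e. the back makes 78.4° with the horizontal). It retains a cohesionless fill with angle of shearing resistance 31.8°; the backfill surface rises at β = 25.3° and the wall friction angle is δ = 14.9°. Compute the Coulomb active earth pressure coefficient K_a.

K_a = sin²(α+φ) / [sin²α · sin(α−δ) · (1 + √{sin(φ+δ)sin(φ−β) / (sin(α−δ)sin(α+β))})²].
With α = 78.4°, φ = 31.8°, δ = 14.9°, β = 25.3°: K_a = 0.5997.

0.600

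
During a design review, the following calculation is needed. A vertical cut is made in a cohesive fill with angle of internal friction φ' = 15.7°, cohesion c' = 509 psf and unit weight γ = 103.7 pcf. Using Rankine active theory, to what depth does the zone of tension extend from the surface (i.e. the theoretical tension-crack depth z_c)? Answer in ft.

K_a = tan²(45° − 15.7°/2) = 0.5741; √K_a = 0.7577.
The active pressure is zero where K_a γ z = 2c√K_a, so z_c = 2c/(γ√K_a) = 2×509/(103.7×0.7577) = 12.96 ft.

13.0 ft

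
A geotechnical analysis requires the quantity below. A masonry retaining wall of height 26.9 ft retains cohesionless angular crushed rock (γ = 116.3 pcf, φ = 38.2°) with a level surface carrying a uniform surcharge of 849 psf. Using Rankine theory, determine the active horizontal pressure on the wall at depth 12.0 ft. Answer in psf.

529 psf

K_a = (1 − sin φ)/(1 + sin φ) = 0.2358.
σ_v = γz + q = 116.3 × 12.0 + 849 = 2245 psf.
σ_h = K_a σ_v = 0.2358 × 2245 = 529.2 psf.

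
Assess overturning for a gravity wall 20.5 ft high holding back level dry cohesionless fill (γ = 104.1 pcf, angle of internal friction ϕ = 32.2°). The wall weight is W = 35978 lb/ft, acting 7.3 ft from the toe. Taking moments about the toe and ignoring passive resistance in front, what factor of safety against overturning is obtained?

5.77

K_a = tan²(45° − 32.2°/2) = 0.3047.
P_a = ½K_aγH² = 0.5×0.3047×104.1×20.5² = 6666 lb/ft, acting at H/3 = 6.833 ft above the base.
Overturning moment M_o = P_a × H/3 = 6666 × 6.833 = 45550.
Resisting moment M_r = W × 7.3 = 35978 × 7.3 = 262600.
FS_overturning = M_r/M_o = 262600/45550 = 5.766.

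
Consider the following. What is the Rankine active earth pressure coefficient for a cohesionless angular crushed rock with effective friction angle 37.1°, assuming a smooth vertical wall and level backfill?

0.247

K_a = tan²(45° − φ/2) = tan²(26.45°) = 0.2475.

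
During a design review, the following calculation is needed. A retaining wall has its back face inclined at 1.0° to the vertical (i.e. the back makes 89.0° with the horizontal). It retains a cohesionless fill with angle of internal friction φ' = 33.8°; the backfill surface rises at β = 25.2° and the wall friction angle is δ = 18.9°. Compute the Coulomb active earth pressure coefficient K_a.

0.399

K_a = sin²(α+φ) / [sin²α · sin(α−δ) · (1 + √{sin(φ+δ)sin(φ−β) / (sin(α−δ)sin(α+β))})²].
With α = 89.0°, φ = 33.8°, δ = 18.9°, β = 25.2°: K_a = 0.3991.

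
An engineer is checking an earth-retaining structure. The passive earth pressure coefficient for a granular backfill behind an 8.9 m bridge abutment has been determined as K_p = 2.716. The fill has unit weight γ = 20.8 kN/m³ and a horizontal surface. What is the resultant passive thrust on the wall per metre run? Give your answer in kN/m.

P = ½ K_p γ H² = 0.5 × 2.716 × 20.8 × 8.9² = 2237 kN/m.

2240 kN/m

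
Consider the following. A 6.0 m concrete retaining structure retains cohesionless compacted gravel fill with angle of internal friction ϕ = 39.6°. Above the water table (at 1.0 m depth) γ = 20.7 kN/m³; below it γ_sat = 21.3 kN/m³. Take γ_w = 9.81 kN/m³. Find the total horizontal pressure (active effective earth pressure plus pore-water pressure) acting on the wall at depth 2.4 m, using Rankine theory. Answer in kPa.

K_a = (1 − sin φ)/(1 + sin φ) = 0.2214.
γ' = 21.3 − 9.81 = 11.49 kN/m³.
Effective vertical stress at 2.4 m: σ'_v = 20.7×1.0 + 11.49×1.40 = 36.79 kPa.
σ'_h = K_a σ'_v = 0.2214 × 36.79 = 8.146 kPa; u = γ_w × 1.40 = 13.73 kPa.
Total σ_h = 8.146 + 13.73 = 21.88 kPa.

21.9 kPa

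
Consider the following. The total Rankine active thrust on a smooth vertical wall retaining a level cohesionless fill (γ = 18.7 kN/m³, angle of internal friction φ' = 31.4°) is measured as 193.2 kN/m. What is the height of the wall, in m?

K_a = 0.3149. P_a = ½ K_a γ H² ⇒ H = √(2P_a/(K_a γ)).
H = √(2×193.2/(0.3149×18.7)) = 8.100 m.

8.10 m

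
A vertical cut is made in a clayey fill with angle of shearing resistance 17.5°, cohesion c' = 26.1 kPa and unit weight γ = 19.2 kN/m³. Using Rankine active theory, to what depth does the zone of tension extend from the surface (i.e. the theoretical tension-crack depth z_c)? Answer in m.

3.71 m

K_a = tan²(45° − 17.5°/2) = 0.5376; √K_a = 0.7332.
The active pressure is zero where K_a γ z = 2c√K_a, so z_c = 2c/(γ√K_a) = 2×26.1/(19.2×0.7332) = 3.708 m.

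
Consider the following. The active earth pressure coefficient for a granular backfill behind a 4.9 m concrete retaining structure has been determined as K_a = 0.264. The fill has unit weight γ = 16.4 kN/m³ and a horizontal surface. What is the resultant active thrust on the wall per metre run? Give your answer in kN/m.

52.0 kN/m

P = ½ K_a γ H² = 0.5 × 0.264 × 16.4 × 4.9² = 51.98 kN/m.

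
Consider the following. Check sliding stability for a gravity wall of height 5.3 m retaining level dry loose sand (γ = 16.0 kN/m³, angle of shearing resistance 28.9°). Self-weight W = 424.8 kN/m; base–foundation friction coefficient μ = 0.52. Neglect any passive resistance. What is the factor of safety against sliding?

K_a = tan²(45° − 28.9°/2) = 0.3484.
P_a = ½K_aγH² = 0.5×0.3484×16.0×5.3² = 78.28 kN/m, acting at H/3 = 1.767 m above the base.
FS_sliding = μW / P_a = 0.52×424.8 / 78.28 = 2.822.

2.82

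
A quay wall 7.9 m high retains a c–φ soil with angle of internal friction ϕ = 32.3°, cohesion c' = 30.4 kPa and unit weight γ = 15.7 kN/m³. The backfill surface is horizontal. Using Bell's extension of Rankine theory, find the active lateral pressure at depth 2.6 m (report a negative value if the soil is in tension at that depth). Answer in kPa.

-21.1 kPa

K_a = (1 − sin φ)/(1 + sin φ) = 0.3035.
σ_a = K_a γ z − 2c√K_a = 0.3035×15.7×2.6 − 2×30.4×0.5509 = -21.11 kPa.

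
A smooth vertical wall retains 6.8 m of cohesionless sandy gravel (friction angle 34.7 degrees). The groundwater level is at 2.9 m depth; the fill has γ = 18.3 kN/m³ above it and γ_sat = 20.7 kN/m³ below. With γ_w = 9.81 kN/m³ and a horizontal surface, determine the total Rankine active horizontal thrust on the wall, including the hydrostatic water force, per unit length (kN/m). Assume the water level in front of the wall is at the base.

K_a = tan²(45° − φ/2) = 0.2745.
γ' = 20.7 − 9.81 = 10.89 kN/m³. Depth below WT = 3.9 m.
σ'_h at WT = K_a γ d_w = 14.57 kPa; at base = 14.57 + K_a γ' × 3.9 = 26.22 kPa.
P₁ (0–2.9 m) = ½×14.57×2.9 = 21.12. P₂ (2.9–6.8 m) = ½(14.57+26.22)×3.9 = 79.54.
P_w = ½ γ_w h₂² = 0.5×9.81×3.9² = 74.61. Total = 21.12+79.54+74.61 = 175.3 kN/m.

175 kN/m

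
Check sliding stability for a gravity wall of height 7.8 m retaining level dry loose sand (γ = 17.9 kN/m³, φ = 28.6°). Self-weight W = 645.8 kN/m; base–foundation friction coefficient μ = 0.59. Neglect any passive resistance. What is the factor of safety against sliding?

K_a = tan²(45° − 28.6°/2) = 0.3525.
P_a = ½K_aγH² = 0.5×0.3525×17.9×7.8² = 192.0 kN/m, acting at H/3 = 2.600 m above the base.
FS_sliding = μW / P_a = 0.59×645.8 / 192.0 = 1.985.

1.98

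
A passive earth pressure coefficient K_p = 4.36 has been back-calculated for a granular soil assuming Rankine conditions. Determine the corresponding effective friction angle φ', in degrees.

38.8°

K_p = (1+sin φ)/(1−sin φ) ⇒ sin φ = (K_p − 1)/(K_p + 1) = 0.6269.
φ = arcsin(0.6269) = 38.82°.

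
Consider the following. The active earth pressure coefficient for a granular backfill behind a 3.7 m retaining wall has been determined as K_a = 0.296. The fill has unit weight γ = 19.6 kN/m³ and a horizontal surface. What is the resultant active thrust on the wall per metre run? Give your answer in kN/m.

P = ½ K_a γ H² = 0.5 × 0.296 × 19.6 × 3.7² = 39.71 kN/m.

39.7 kN/m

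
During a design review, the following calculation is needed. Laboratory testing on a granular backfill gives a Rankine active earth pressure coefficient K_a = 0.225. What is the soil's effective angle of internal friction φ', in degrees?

39.2°

K_a = tan²(45° − φ/2) ⇒ 45° − φ/2 = arctan(√0.225) = 25.38°.
φ = 2(45° − 25.38°) = 39.25°.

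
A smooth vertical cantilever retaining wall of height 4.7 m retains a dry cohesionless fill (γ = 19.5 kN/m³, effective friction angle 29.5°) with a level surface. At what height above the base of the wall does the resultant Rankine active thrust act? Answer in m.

1.57 m

K_a = 0.3401.
The pressure distribution is triangular, so the resultant acts at H/3 above the base = 4.7/3 = 1.567 m.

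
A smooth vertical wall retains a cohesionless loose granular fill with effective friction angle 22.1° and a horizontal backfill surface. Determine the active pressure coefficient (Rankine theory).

0.453

K_a = tan²(45° − φ/2) = tan²(33.95°) = 0.4533.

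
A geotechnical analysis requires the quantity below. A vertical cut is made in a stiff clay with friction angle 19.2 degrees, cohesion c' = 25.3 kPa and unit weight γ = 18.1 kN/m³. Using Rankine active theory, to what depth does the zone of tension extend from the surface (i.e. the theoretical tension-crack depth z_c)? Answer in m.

K_a = tan²(45° − 19.2°/2) = 0.5050; √K_a = 0.7107.
The active pressure is zero where K_a γ z = 2c√K_a, so z_c = 2c/(γ√K_a) = 2×25.3/(18.1×0.7107) = 3.934 m.

3.93 m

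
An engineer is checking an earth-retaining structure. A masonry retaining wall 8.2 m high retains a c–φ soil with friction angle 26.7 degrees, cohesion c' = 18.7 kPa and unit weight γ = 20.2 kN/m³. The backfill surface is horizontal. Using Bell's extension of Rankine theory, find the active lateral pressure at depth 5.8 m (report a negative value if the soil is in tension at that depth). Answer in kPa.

21.5 kPa

K_a = (1 − sin φ)/(1 + sin φ) = 0.3800.
σ_a = K_a γ z − 2c√K_a = 0.3800×20.2×5.8 − 2×18.7×0.6164 = 21.46 kPa.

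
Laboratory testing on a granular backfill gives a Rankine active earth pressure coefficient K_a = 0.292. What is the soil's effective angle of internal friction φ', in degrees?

K_a = tan²(45° − φ/2) ⇒ 45° − φ/2 = arctan(√0.292) = 28.39°.
φ = 2(45° − 28.39°) = 33.23°.

33.2°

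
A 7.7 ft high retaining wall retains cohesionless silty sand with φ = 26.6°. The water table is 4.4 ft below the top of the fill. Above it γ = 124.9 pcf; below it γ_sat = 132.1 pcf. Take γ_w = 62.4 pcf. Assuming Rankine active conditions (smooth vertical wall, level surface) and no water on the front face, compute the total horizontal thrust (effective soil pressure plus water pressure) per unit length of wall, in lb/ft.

1640 lb/ft

K_a = tan²(45° − φ/2) = 0.3814.
γ' = 132.1 − 62.4 = 69.70 pcf. Depth below WT = 3.3 ft.
σ'_h at WT = K_a γ d_w = 209.6 psf; at base = 209.6 + K_a γ' × 3.3 = 297.4 psf.
P₁ (0–4.4 ft) = ½×209.6×4.4 = 461.2. P₂ (4.4–7.7 ft) = ½(209.6+297.4)×3.3 = 836.5.
P_w = ½ γ_w h₂² = 0.5×62.4×3.3² = 339.8. Total = 461.2+836.5+339.8 = 1637 lb/ft.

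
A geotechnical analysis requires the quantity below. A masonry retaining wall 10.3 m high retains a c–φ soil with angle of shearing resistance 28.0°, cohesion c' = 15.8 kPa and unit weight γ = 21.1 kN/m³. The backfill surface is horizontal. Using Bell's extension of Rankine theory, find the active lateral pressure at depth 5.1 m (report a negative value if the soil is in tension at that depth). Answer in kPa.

K_a = (1 − sin φ)/(1 + sin φ) = 0.3610.
σ_a = K_a γ z − 2c√K_a = 0.3610×21.1×5.1 − 2×15.8×0.6009 = 19.86 kPa.

19.9 kPa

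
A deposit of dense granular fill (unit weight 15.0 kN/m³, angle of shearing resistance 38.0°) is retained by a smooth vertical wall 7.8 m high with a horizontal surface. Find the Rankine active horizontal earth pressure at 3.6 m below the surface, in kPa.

K_a = (1 − sin φ)/(1 + sin φ) = 0.2379.
σ_h = K_a γ z = 0.2379 × 15.0 × 3.6 = 12.85 kPa.

12.8 kPa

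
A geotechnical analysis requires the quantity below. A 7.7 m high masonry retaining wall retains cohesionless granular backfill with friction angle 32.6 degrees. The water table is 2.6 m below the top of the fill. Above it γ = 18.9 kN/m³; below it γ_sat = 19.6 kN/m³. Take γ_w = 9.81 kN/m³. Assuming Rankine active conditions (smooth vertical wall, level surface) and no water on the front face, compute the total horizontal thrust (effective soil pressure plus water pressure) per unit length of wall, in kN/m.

260 kN/m

K_a = tan²(45° − φ/2) = 0.2997.
γ' = 19.6 − 9.81 = 9.790 kN/m³. Depth below WT = 5.1 m.
σ'_h at WT = K_a γ d_w = 14.73 kPa; at base = 14.73 + K_a γ' × 5.1 = 29.69 kPa.
P₁ (0–2.6 m) = ½×14.73×2.6 = 19.15. P₂ (2.6–7.7 m) = ½(14.73+29.69)×5.1 = 113.3.
P_w = ½ γ_w h₂² = 0.5×9.81×5.1² = 127.6. Total = 19.15+113.3+127.6 = 260.0 kN/m.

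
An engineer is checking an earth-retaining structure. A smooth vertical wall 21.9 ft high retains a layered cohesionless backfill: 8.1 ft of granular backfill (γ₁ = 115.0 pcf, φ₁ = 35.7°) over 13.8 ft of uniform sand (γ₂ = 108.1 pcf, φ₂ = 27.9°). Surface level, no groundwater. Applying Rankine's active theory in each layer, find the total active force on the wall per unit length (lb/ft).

K_a1 = tan²(45°−35.7°/2) = 0.2630; K_a2 = tan²(45°−27.9°/2) = 0.3625.
Layer 1: σ at base = K_a1 γ₁ h₁ = 245.0 psf; P₁ = ½×245.0×8.1 = 992.2.
Layer 2: σ_v at top = γ₁h₁ = 931.5; σ_h top = K_a2×931.5 = 337.6; σ_h base = K_a2×(931.5+108.1×13.8) = 878.3.
P₂ = ½(337.6+878.3)×13.8 = 8390. Total P_a = 992.2+8390 = 9382 lb/ft.

9380 lb/ft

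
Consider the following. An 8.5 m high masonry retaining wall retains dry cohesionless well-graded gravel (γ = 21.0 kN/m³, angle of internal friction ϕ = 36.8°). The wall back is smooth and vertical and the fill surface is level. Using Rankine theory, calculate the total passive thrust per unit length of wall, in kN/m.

3030 kN/m

K_p = tan²(45° + φ/2) = 3.988.
P_p = ½ K_p γ H² = 0.5 × 3.988 × 21.0 × 8.5² = 3025 kN/m.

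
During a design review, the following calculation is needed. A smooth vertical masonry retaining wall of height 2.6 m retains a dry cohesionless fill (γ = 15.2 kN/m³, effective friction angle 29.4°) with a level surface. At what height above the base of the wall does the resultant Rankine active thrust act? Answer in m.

0.867 m

K_a = 0.3415.
The pressure distribution is triangular, so the resultant acts at H/3 above the base = 2.6/3 = 0.8667 m.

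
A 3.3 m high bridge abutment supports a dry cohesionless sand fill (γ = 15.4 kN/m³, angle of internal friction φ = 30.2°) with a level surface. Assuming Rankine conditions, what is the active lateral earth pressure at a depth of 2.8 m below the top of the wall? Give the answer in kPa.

14.3 kPa

K_a = (1 − sin φ)/(1 + sin φ) = 0.3307.
σ_h = K_a γ z = 0.3307 × 15.4 × 2.8 = 14.26 kPa.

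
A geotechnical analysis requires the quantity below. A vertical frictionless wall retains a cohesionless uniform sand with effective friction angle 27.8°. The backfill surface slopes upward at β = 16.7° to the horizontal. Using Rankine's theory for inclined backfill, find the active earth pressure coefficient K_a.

0.427

K_a = cos β · (cos β − √(cos²β − cos²φ)) / (cos β + √(cos²β − cos²φ)).
cos β = 0.9578, cos φ = 0.8846, √(cos²β − cos²φ) = 0.3673.
K_a = 0.9578 × (0.9578 − 0.3673)/(0.9578 + 0.3673) = 0.4268.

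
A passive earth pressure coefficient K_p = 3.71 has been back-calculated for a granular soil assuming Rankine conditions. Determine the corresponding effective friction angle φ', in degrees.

K_p = (1+sin φ)/(1−sin φ) ⇒ sin φ = (K_p − 1)/(K_p + 1) = 0.5754.
φ = arcsin(0.5754) = 35.13°.

35.1°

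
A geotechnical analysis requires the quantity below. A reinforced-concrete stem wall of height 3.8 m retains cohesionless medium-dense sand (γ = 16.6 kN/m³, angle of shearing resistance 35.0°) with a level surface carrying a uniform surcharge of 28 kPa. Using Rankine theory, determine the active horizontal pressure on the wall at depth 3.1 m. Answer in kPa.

21.5 kPa

K_a = (1 − sin φ)/(1 + sin φ) = 0.2710.
σ_v = γz + q = 16.6 × 3.1 + 28 = 79.46 kPa.
σ_h = K_a σ_v = 0.2710 × 79.46 = 21.53 kPa.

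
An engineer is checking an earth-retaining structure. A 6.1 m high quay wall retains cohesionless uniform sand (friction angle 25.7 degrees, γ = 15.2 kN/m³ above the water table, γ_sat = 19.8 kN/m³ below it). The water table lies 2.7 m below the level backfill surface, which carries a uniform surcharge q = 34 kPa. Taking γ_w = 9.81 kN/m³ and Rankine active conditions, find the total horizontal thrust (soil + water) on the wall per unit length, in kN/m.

238 kN/m

K_a = tan²(45° − φ/2) = 0.3950.
γ' = 19.8 − 9.81 = 9.990 kN/m³. h₂ = H − d_w = 3.4 m.
σ'_h: at surface K_a·q = 13.43; at WT K_a(q+γd_w) = 29.64; at base K_a(q+γd_w+γ'h₂) = 43.06 kPa.
P₁ = ½(13.43+29.64)×2.7 = 58.15; P₂ = ½(29.64+43.06)×3.4 = 123.6; P_w = ½γ_w h₂² = 56.70.
Total = 58.15+123.6+56.70 = 238.4 kN/m.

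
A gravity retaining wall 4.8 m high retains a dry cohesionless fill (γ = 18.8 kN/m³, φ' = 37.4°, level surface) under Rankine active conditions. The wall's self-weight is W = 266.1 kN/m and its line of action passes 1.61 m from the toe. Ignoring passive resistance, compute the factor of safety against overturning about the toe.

K_a = tan²(45° − 37.4°/2) = 0.2443.
P_a = ½K_aγH² = 0.5×0.2443×18.8×4.8² = 52.90 kN/m, acting at H/3 = 1.600 m above the base.
Overturning moment M_o = P_a × H/3 = 52.90 × 1.600 = 84.64.
Resisting moment M_r = W × 1.61 = 266.1 × 1.61 = 428.4.
FS_overturning = M_r/M_o = 428.4/84.64 = 5.062.

5.06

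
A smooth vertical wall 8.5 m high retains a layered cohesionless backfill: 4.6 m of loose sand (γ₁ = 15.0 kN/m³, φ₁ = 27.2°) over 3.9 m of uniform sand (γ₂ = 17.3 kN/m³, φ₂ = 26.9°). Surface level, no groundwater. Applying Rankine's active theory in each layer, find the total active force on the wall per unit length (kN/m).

K_a1 = tan²(45°−27.2°/2) = 0.3726; K_a2 = tan²(45°−26.9°/2) = 0.3770.
Layer 1: σ at base = K_a1 γ₁ h₁ = 25.71 kPa; P₁ = ½×25.71×4.6 = 59.13.
Layer 2: σ_v at top = γ₁h₁ = 69.00; σ_h top = K_a2×69.00 = 26.01; σ_h base = K_a2×(69.00+17.3×3.9) = 51.45.
P₂ = ½(26.01+51.45)×3.9 = 151.1. Total P_a = 59.13+151.1 = 210.2 kN/m.

210 kN/m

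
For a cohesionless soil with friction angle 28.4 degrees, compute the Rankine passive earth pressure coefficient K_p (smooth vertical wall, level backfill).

K_p = (1 + sin φ)/(1 − sin φ) = tan²(45° + 28.4°/2) = 2.814.

2.81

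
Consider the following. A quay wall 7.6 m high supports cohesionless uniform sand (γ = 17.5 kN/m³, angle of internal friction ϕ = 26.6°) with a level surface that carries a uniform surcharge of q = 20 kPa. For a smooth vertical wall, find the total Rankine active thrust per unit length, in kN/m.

K_a = tan²(45° − φ/2) = 0.3814.
Soil triangle: ½ K_a γ H² = 0.5×0.3814×17.5×7.6² = 192.8 kN/m.
Surcharge rectangle: K_a q H = 0.3814×20×7.6 = 57.98 kN/m.
Total = 192.8 + 57.98 = 250.8 kN/m.

251 kN/m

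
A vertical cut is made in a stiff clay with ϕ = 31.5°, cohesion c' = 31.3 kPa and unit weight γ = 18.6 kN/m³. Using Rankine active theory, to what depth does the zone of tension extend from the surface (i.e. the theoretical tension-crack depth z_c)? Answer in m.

K_a = tan²(45° − 31.5°/2) = 0.3136; √K_a = 0.5600.
The active pressure is zero where K_a γ z = 2c√K_a, so z_c = 2c/(γ√K_a) = 2×31.3/(18.6×0.5600) = 6.010 m.

6.01 m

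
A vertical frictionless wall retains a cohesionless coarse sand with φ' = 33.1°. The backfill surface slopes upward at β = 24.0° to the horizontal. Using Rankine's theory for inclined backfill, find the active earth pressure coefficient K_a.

0.393

K_a = cos β · (cos β − √(cos²β − cos²φ)) / (cos β + √(cos²β − cos²φ)).
cos β = 0.9135, cos φ = 0.8377, √(cos²β − cos²φ) = 0.3644.
K_a = 0.9135 × (0.9135 − 0.3644)/(0.9135 + 0.3644) = 0.3926.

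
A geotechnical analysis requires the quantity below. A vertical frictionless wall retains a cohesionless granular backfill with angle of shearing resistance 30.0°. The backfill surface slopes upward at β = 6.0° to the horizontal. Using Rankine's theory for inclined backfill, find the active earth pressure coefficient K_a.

0.339

K_a = cos β · (cos β − √(cos²β − cos²φ)) / (cos β + √(cos²β − cos²φ)).
cos β = 0.9945, cos φ = 0.8660, √(cos²β − cos²φ) = 0.4890.
K_a = 0.9945 × (0.9945 − 0.4890)/(0.9945 + 0.4890) = 0.3389.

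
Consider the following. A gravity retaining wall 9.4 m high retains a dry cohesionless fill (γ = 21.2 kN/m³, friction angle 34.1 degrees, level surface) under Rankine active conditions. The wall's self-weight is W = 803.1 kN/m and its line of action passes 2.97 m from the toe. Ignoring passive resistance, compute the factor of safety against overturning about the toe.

2.89

K_a = tan²(45° − 34.1°/2) = 0.2815.
P_a = ½K_aγH² = 0.5×0.2815×21.2×9.4² = 263.7 kN/m, acting at H/3 = 3.133 m above the base.
Overturning moment M_o = P_a × H/3 = 263.7 × 3.133 = 826.2.
Resisting moment M_r = W × 2.97 = 803.1 × 2.97 = 2385.
FS_overturning = M_r/M_o = 2385/826.2 = 2.887.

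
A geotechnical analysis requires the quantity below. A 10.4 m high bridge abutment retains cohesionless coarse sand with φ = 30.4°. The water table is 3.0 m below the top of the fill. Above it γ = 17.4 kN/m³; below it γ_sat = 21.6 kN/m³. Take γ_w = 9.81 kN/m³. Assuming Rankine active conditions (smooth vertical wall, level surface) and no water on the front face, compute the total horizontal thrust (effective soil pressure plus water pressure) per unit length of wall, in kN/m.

K_a = tan²(45° − φ/2) = 0.3280.
γ' = 21.6 − 9.81 = 11.79 kN/m³. Depth below WT = 7.4 m.
σ'_h at WT = K_a γ d_w = 17.12 kPa; at base = 17.12 + K_a γ' × 7.4 = 45.74 kPa.
P₁ (0–3.0 m) = ½×17.12×3.0 = 25.68. P₂ (3.0–10.4 m) = ½(17.12+45.74)×7.4 = 232.6.
P_w = ½ γ_w h₂² = 0.5×9.81×7.4² = 268.6. Total = 25.68+232.6+268.6 = 526.9 kN/m.

527 kN/m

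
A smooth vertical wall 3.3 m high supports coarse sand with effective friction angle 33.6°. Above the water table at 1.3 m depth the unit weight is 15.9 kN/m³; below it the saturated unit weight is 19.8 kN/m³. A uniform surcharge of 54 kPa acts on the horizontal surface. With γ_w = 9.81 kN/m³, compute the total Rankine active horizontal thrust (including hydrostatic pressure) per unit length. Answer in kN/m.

K_a = tan²(45° − φ/2) = 0.2875.
γ' = 19.8 − 9.81 = 9.990 kN/m³. h₂ = H − d_w = 2.0 m.
σ'_h: at surface K_a·q = 15.53; at WT K_a(q+γd_w) = 21.47; at base K_a(q+γd_w+γ'h₂) = 27.21 kPa.
P₁ = ½(15.53+21.47)×1.3 = 24.05; P₂ = ½(21.47+27.21)×2.0 = 48.68; P_w = ½γ_w h₂² = 19.62.
Total = 24.05+48.68+19.62 = 92.35 kN/m.

92.3 kN/m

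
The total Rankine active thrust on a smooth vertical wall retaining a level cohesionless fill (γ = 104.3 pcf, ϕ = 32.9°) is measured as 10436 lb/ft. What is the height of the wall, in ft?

26.0 ft

K_a = 0.2960. P_a = ½ K_a γ H² ⇒ H = √(2P_a/(K_a γ)).
H = √(2×10436/(0.2960×104.3)) = 26.00 ft.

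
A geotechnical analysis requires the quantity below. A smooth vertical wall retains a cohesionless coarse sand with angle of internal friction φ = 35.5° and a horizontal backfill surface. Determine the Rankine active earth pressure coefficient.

0.265

K_a = (1 − sin φ)/(1 + sin φ) = (1 − sin 35.5°)/(1 + sin 35.5°) = 0.2653.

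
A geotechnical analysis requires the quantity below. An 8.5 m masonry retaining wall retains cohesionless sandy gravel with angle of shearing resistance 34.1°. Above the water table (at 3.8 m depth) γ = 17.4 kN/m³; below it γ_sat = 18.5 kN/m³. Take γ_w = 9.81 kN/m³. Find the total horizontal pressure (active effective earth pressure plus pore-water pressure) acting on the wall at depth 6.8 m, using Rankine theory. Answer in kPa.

55.4 kPa

K_a = (1 − sin φ)/(1 + sin φ) = 0.2815.
γ' = 18.5 − 9.81 = 8.690 kN/m³.
Effective vertical stress at 6.8 m: σ'_v = 17.4×3.8 + 8.690×3.00 = 92.19 kPa.
σ'_h = K_a σ'_v = 0.2815 × 92.19 = 25.95 kPa; u = γ_w × 3.00 = 29.43 kPa.
Total σ_h = 25.95 + 29.43 = 55.38 kPa.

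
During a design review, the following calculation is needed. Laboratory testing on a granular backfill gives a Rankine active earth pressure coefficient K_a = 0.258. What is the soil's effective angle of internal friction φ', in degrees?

K_a = tan²(45° − φ/2) ⇒ 45° − φ/2 = arctan(√0.258) = 26.93°.
φ = 2(45° − 26.93°) = 36.14°.

36.1°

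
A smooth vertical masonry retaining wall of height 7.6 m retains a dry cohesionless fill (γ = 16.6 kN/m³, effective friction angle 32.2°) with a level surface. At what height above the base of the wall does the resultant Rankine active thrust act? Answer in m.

2.53 m

K_a = 0.3047.
The pressure distribution is triangular, so the resultant acts at H/3 above the base = 7.6/3 = 2.533 m.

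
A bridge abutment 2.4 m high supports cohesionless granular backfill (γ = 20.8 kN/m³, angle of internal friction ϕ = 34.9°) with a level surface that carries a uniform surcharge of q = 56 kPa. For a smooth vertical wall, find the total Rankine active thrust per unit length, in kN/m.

52.9 kN/m

K_a = tan²(45° − φ/2) = 0.2721.
Soil triangle: ½ K_a γ H² = 0.5×0.2721×20.8×2.4² = 16.30 kN/m.
Surcharge rectangle: K_a q H = 0.2721×56×2.4 = 36.58 kN/m.
Total = 16.30 + 36.58 = 52.88 kN/m.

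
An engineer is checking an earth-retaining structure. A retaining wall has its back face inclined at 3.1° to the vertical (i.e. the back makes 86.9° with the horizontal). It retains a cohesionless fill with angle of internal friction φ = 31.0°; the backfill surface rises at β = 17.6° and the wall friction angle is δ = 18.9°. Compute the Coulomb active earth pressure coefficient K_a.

K_a = sin²(α+φ) / [sin²α · sin(α−δ) · (1 + √{sin(φ+δ)sin(φ−β) / (sin(α−δ)sin(α+β))})²].
With α = 86.9°, φ = 31.0°, δ = 18.9°, β = 17.6°: K_a = 0.4050.

0.405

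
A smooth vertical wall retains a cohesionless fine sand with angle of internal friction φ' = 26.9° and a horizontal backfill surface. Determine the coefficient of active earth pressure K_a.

0.377

K_a = (1 − sin φ)/(1 + sin φ) = (1 − sin 26.9°)/(1 + sin 26.9°) = 0.3770.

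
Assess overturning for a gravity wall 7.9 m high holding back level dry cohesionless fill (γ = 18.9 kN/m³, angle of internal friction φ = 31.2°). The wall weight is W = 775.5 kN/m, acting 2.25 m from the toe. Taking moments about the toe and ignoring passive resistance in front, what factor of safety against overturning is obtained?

3.54

K_a = tan²(45° − 31.2°/2) = 0.3175.
P_a = ½K_aγH² = 0.5×0.3175×18.9×7.9² = 187.3 kN/m, acting at H/3 = 2.633 m above the base.
Overturning moment M_o = P_a × H/3 = 187.3 × 2.633 = 493.1.
Resisting moment M_r = W × 2.25 = 775.5 × 2.25 = 1745.
FS_overturning = M_r/M_o = 1745/493.1 = 3.539.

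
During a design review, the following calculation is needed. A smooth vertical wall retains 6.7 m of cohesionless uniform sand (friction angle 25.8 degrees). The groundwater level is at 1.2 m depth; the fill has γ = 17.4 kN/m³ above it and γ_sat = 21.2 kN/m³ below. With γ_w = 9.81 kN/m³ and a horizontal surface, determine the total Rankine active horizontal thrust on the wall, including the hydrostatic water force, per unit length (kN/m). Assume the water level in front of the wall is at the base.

266 kN/m

K_a = tan²(45° − φ/2) = 0.3935.
γ' = 21.2 − 9.81 = 11.39 kN/m³. Depth below WT = 5.5 m.
σ'_h at WT = K_a γ d_w = 8.216 kPa; at base = 8.216 + K_a γ' × 5.5 = 32.87 kPa.
P₁ (0–1.2 m) = ½×8.216×1.2 = 4.930. P₂ (1.2–6.7 m) = ½(8.216+32.87)×5.5 = 113.0.
P_w = ½ γ_w h₂² = 0.5×9.81×5.5² = 148.4. Total = 4.930+113.0+148.4 = 266.3 kN/m.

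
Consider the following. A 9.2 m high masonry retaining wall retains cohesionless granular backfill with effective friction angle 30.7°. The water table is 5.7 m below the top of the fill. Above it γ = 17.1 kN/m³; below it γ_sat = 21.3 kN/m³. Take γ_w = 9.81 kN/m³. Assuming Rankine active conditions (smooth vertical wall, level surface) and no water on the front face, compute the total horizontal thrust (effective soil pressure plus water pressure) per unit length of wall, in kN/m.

K_a = tan²(45° − φ/2) = 0.3240.
γ' = 21.3 − 9.81 = 11.49 kN/m³. Depth below WT = 3.5 m.
σ'_h at WT = K_a γ d_w = 31.58 kPa; at base = 31.58 + K_a γ' × 3.5 = 44.61 kPa.
P₁ (0–5.7 m) = ½×31.58×5.7 = 90.01. P₂ (5.7–9.2 m) = ½(31.58+44.61)×3.5 = 133.3.
P_w = ½ γ_w h₂² = 0.5×9.81×3.5² = 60.09. Total = 90.01+133.3+60.09 = 283.4 kN/m.

283 kN/m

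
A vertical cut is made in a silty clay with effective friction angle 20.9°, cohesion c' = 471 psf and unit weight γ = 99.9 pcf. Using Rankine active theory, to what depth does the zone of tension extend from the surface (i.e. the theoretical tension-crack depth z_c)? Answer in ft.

13.7 ft

K_a = tan²(45° − 20.9°/2) = 0.4741; √K_a = 0.6886.
The active pressure is zero where K_a γ z = 2c√K_a, so z_c = 2c/(γ√K_a) = 2×471/(99.9×0.6886) = 13.69 ft.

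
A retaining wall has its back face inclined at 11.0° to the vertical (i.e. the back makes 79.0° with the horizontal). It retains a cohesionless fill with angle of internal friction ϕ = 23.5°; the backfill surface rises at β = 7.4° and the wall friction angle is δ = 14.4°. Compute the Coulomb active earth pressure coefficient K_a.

K_a = sin²(α+φ) / [sin²α · sin(α−δ) · (1 + √{sin(φ+δ)sin(φ−β) / (sin(α−δ)sin(α+β))})²].
With α = 79.0°, φ = 23.5°, δ = 14.4°, β = 7.4°: K_a = 0.5320.

0.532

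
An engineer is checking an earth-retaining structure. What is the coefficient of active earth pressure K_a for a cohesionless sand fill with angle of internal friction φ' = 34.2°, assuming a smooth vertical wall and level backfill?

0.280

K_a = (1 − sin φ)/(1 + sin φ) = (1 − sin 34.2°)/(1 + sin 34.2°) = 0.2803.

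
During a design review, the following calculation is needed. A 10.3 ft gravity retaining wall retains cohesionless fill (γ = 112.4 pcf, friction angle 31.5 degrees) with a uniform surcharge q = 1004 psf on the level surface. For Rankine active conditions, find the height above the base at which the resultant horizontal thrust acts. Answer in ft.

K_a = 0.3136.
Triangular part P₁ = ½K_aγH² = 1870 at H/3 = 3.433 ft; rectangular part P₂ = K_a q H = 3243 at H/2 = 5.150 ft.
ȳ = (P₁·3.433 + P₂·5.150)/(P₁+P₂) = 4.522 ft.

4.52 ft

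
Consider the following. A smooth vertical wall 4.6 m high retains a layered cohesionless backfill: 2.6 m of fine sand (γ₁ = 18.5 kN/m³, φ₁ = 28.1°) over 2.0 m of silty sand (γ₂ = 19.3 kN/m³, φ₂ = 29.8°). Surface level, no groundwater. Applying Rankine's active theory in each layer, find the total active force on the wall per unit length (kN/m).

67.8 kN/m

K_a1 = tan²(45°−28.1°/2) = 0.3596; K_a2 = tan²(45°−29.8°/2) = 0.3360.
Layer 1: σ at base = K_a1 γ₁ h₁ = 17.30 kPa; P₁ = ½×17.30×2.6 = 22.49.
Layer 2: σ_v at top = γ₁h₁ = 48.10; σ_h top = K_a2×48.10 = 16.16; σ_h base = K_a2×(48.10+19.3×2.0) = 29.13.
P₂ = ½(16.16+29.13)×2.0 = 45.30. Total P_a = 22.49+45.30 = 67.78 kN/m.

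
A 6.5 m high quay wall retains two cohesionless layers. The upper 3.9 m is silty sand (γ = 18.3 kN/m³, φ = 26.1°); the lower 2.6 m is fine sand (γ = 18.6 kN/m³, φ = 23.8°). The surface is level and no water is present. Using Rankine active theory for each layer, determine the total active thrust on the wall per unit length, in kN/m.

K_a1 = tan²(45°−26.1°/2) = 0.3889; K_a2 = tan²(45°−23.8°/2) = 0.4250.
Layer 1: σ at base = K_a1 γ₁ h₁ = 27.76 kPa; P₁ = ½×27.76×3.9 = 54.13.
Layer 2: σ_v at top = γ₁h₁ = 71.37; σ_h top = K_a2×71.37 = 30.33; σ_h base = K_a2×(71.37+18.6×2.6) = 50.88.
P₂ = ½(30.33+50.88)×2.6 = 105.6. Total P_a = 54.13+105.6 = 159.7 kN/m.

160 kN/m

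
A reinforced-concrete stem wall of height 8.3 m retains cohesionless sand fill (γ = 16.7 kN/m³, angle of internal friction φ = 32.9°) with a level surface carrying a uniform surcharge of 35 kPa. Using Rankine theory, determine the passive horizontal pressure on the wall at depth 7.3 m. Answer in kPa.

K_p = (1 + sin φ)/(1 − sin φ) = 3.378.
σ_v = γz + q = 16.7 × 7.3 + 35 = 156.9 kPa.
σ_h = K_p σ_v = 3.378 × 156.9 = 530.0 kPa.

530 kPa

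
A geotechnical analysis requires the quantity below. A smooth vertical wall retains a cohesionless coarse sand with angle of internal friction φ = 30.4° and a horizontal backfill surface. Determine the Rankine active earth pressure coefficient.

K_a = (1 − sin φ)/(1 + sin φ) = (1 − sin 30.4°)/(1 + sin 30.4°) = 0.3280.

0.328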